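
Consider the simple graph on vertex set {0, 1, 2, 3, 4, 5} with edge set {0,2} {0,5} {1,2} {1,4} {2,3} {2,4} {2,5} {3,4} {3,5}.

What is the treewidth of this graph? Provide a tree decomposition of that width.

Treewidth 2.
One such decomposition:
Bags: B1 = {1, 2, 4}  B2 = {2, 3, 4}  B3 = {2, 3, 5}  B4 = {0, 2, 5}
Tree: B1–B2, B2–B3, B3–B4

Each bag holds 3 vertices, so the decomposition has width 2, which upper-bounds the treewidth. On the other hand G contains the 3-clique {0, 2, 5}. A clique must lie in a single bag of any decomposition, so no decomposition can have width below 2. Hence tw(G) = 2 exactly.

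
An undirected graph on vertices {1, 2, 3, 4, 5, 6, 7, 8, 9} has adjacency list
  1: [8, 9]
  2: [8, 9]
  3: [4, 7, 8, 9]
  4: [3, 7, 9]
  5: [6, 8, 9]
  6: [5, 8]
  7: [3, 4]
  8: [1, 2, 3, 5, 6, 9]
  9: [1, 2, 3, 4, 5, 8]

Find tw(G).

2

A width-2 tree decomposition is:
Bags: B1 = {3, 4, 9}  B2 = {3, 8, 9}  B3 = {1, 8, 9}  B4 = {2, 8, 9}  B5 = {5, 8, 9}  B6 = {3, 4, 7}  B7 = {5, 6, 8}
Tree: B1–B2, B2–B3, B3–B4, B4–B5, B1–B6, B5–B7
The largest bag has 3 vertices, giving width 2; this decomposition certifies tw(G) ≤ 2. Conversely, {1, 8, 9} is a clique of size 3, and the vertices of any clique must share a bag in every tree decomposition; so some bag has ≥ 3 vertices and tw(G) ≥ 2. Hence tw(G) = 2 exactly.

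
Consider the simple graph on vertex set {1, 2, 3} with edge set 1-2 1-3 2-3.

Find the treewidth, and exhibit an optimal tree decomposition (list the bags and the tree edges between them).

Treewidth 2.
One optimal decomposition is:
Bags: B1 = {1, 2, 3}
Tree: (single bag)

A single bag containing all 3 vertices is trivially a valid decomposition of width 2. Conversely, {1, 2, 3} is a clique of size 3, and the vertices of any clique must share a bag in every tree decomposition; so some bag has ≥ 3 vertices and tw(G) ≥ 2. Therefore the treewidth is 2.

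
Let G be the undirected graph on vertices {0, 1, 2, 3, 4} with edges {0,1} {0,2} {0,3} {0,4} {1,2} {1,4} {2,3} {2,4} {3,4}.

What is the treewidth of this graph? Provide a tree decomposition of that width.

Treewidth 3.
One optimal decomposition is:
Bags: B1 = {0, 1, 2, 4}  B2 = {0, 2, 3, 4}
Tree: B1–B2

The largest bag has 4 vertices, giving width 3; this decomposition certifies tw(G) ≤ 3. For the lower bound, the 4 vertices {0, 1, 2, 4} are pairwise adjacent, and any tree decomposition puts a clique entirely inside one bag — forcing width ≥ 3. The upper and lower bounds meet at 3, so that is the treewidth.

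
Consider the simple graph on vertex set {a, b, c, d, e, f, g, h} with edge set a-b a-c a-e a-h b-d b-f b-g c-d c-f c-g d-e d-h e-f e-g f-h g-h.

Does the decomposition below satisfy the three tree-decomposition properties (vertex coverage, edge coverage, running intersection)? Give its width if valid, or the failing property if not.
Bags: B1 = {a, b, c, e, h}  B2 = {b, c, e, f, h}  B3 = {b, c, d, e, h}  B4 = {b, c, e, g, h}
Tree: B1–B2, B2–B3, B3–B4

Checking the three conditions: (i) the bags cover all of {a, b, c, d, e, f, g, h}; (ii) for each edge, some bag contains both endpoints; (iii) the bags containing any fixed vertex form a subtree. All hold, so the decomposition is valid with width 5 − 1 = 4.

Yes; width 4.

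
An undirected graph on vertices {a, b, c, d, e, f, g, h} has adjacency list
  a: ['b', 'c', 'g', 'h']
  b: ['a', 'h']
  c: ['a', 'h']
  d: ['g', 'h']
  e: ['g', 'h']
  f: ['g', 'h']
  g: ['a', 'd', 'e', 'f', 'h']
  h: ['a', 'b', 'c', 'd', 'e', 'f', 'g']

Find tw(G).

2

A width-2 tree decomposition is:
Bags: B1 = {d, g, h}  B2 = {a, g, h}  B3 = {a, b, h}  B4 = {a, c, h}  B5 = {f, g, h}  B6 = {e, g, h}
Tree: B1–B2, B2–B3, B2–B4, B1–B5, B2–B6
The largest bag has 3 vertices, giving width 2; this decomposition certifies tw(G) ≤ 2. On the other hand G contains the 3-clique {d, g, h}. A clique must lie in a single bag of any decomposition, so no decomposition can have width below 2. Hence tw(G) = 2 exactly.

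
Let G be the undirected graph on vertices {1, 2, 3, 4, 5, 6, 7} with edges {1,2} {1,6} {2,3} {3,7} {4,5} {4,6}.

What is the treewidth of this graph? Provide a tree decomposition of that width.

Each bag holds 2 vertices, so the decomposition has width 1, which upper-bounds the treewidth. Any graph with an edge has treewidth ≥ 1, and G has the edge 5–4. Therefore the treewidth is 1.

Treewidth 1.
One optimal decomposition is:
Bags: B1 = {4, 5}  B2 = {4, 6}  B3 = {1, 6}  B4 = {1, 2}  B5 = {2, 3}  B6 = {3, 7}
Tree: B1–B2, B2–B3, B3–B4, B4–B5, B5–B6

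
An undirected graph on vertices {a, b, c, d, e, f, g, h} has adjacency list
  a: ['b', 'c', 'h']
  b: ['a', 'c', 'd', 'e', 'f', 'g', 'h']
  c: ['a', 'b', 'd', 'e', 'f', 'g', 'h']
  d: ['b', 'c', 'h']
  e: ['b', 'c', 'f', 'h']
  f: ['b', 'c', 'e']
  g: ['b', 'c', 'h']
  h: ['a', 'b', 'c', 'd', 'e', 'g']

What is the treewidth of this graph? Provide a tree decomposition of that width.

Each bag holds 4 vertices, so the decomposition has width 3, which upper-bounds the treewidth. Conversely, {b, c, d, h} is a clique of size 4, and the vertices of any clique must share a bag in every tree decomposition; so some bag has ≥ 4 vertices and tw(G) ≥ 3. Therefore the treewidth is 3.

Treewidth 3.
One such decomposition:
Bags: B1 = {b, c, e, h}  B2 = {b, c, e, f}  B3 = {a, b, c, h}  B4 = {b, c, g, h}  B5 = {b, c, d, h}
Tree: B1–B2, B1–B3, B1–B4, B1–B5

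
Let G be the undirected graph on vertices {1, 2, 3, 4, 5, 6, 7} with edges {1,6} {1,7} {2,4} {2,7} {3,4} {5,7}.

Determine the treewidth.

1

A width-1 tree decomposition is:
Bags: B1 = {1, 7}  B2 = {5, 7}  B3 = {2, 7}  B4 = {2, 4}  B5 = {3, 4}  B6 = {1, 6}
Tree: B1–B2, B2–B3, B3–B4, B4–B5, B1–B6
The largest bag has 2 vertices, giving width 1; this decomposition certifies tw(G) ≤ 1. Since G has at least one edge (e.g. 1–7), it is not an edgeless graph, so tw(G) ≥ 1. Hence tw(G) = 1 exactly.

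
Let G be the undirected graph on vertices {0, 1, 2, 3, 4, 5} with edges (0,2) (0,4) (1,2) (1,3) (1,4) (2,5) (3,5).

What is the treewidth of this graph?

A width-2 tree decomposition is:
Bags: B1 = {1, 3, 5}  B2 = {1, 2, 5}  B3 = {1, 2, 4}  B4 = {0, 2, 4}
Tree: B1–B2, B2–B3, B3–B4
Each bag holds 3 vertices, so the decomposition has width 2, which upper-bounds the treewidth. The edges 3–5–2–1–3 form a cycle, so G is not a tree and its treewidth is at least 2. The upper and lower bounds meet at 2, so that is the treewidth.

2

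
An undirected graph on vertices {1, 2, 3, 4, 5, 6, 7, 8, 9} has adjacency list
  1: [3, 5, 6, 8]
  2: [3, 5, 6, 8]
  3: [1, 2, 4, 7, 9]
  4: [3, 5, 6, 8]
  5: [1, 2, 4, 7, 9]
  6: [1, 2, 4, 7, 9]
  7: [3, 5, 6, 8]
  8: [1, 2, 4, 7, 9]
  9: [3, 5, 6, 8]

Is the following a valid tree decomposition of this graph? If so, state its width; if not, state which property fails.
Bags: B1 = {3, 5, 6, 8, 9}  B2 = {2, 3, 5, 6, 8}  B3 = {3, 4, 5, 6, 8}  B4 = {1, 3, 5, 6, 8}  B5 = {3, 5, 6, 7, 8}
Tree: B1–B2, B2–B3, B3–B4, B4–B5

Every vertex of G appears in some bag (union = {1, 2, 3, 4, 5, 6, 7, 8, 9}); every edge is covered by a bag; and for each vertex v the set of bags containing v is connected in the bag tree. The decomposition is therefore valid. The largest bag has 5 vertices, so the width is 4.

Yes; width 4.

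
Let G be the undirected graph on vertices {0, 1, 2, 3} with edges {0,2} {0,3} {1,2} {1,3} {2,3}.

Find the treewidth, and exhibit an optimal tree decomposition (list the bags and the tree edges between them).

Each bag holds 3 vertices, so the decomposition has width 2, which upper-bounds the treewidth. Conversely, {0, 2, 3} is a clique of size 3, and the vertices of any clique must share a bag in every tree decomposition; so some bag has ≥ 3 vertices and tw(G) ≥ 2. Hence tw(G) = 2 exactly.

Treewidth 2.
One such decomposition:
Bags: B1 = {1, 2, 3}  B2 = {0, 2, 3}
Tree: B1–B2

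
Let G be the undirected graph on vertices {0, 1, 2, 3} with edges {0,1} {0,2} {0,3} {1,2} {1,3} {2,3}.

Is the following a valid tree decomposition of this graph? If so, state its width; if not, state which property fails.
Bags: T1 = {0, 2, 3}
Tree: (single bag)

No — vertex 1 appears in no bag.

A tree decomposition must satisfy three properties: every vertex lies in some bag; for every edge, both endpoints lie together in some bag; and for every vertex, the bags containing it form a connected subtree. Here vertex 1 appears in no bag, so the decomposition is invalid.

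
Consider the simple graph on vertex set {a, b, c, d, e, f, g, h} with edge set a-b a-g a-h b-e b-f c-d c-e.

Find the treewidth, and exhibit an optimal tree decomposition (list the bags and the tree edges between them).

Treewidth 1.
One such decomposition:
Bags: B1 = {c, e}  B2 = {b, e}  B3 = {c, d}  B4 = {a, b}  B5 = {a, h}  B6 = {b, f}  B7 = {a, g}
Tree: B1–B2, B1–B3, B2–B4, B4–B5, B4–B6, B5–B7

Every bag has size at most 2, so the width is 2 − 1 = 1 and tw(G) ≤ 1. G has an edge, so its treewidth is at least 1. The upper and lower bounds meet at 1, so that is the treewidth.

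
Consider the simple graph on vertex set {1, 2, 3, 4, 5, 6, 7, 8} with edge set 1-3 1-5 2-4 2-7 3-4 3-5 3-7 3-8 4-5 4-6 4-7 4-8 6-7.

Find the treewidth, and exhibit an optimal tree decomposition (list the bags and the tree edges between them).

The largest bag has 3 vertices, giving width 2; this decomposition certifies tw(G) ≤ 2. On the other hand G contains the 3-clique {1, 3, 5}. A clique must lie in a single bag of any decomposition, so no decomposition can have width below 2. Hence tw(G) = 2 exactly.

Treewidth 2.
One such decomposition:
Bags: B1 = {3, 4, 8}  B2 = {3, 4, 5}  B3 = {3, 4, 7}  B4 = {1, 3, 5}  B5 = {2, 4, 7}  B6 = {4, 6, 7}
Tree: B1–B2, B1–B3, B2–B4, B3–B5, B3–B6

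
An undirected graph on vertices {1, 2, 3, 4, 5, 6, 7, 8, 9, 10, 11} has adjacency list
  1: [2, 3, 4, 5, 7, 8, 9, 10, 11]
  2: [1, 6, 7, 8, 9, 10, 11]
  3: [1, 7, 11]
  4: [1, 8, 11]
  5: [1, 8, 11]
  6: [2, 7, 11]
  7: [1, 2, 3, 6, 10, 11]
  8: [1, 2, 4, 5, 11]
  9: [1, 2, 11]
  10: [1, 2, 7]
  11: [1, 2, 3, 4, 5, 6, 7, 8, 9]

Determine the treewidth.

3

A width-3 tree decomposition is:
Bags: B1 = {1, 2, 7, 11}  B2 = {1, 3, 7, 11}  B3 = {1, 2, 9, 11}  B4 = {2, 6, 7, 11}  B5 = {1, 2, 8, 11}  B6 = {1, 5, 8, 11}  B7 = {1, 4, 8, 11}  B8 = {1, 2, 7, 10}
Tree: B1–B2, B1–B3, B1–B4, B1–B5, B5–B6, B5–B7, B1–B8
Each bag holds 4 vertices, so the decomposition has width 3, which upper-bounds the treewidth. Conversely, {1, 2, 7, 10} is a clique of size 4, and the vertices of any clique must share a bag in every tree decomposition; so some bag has ≥ 4 vertices and tw(G) ≥ 3. The upper and lower bounds meet at 3, so that is the treewidth.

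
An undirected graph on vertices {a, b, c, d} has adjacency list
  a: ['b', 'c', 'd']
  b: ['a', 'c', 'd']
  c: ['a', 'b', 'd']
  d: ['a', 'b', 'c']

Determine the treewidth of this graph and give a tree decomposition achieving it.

A single bag containing all 4 vertices is trivially a valid decomposition of width 3. On the other hand G contains the 4-clique {a, b, c, d}. A clique must lie in a single bag of any decomposition, so no decomposition can have width below 3. The upper and lower bounds meet at 3, so that is the treewidth.

Treewidth 3.
One such decomposition:
Bags: B1 = {a, b, c, d}
Tree: (single bag)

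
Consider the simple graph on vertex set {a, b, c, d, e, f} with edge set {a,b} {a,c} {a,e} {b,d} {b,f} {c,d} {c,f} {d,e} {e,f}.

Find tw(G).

A width-3 tree decomposition is:
Bags: B1 = {a, c, d, f}  B2 = {a, d, e, f}  B3 = {a, b, d, f}
Tree: B1–B2, B2–B3
Each bag holds 4 vertices, so the decomposition has width 3, which upper-bounds the treewidth. For the lower bound: the 4 vertex sets {c,d}, {e,f}, {a}, {b} are disjoint, each induces a connected subgraph, and every pair is joined by at least one edge of G. Contracting each set to a single vertex therefore yields K_{4} as a minor, and since treewidth is minor-monotone, tw(G) ≥ tw(K_{4}) = 3. Combining the bounds, tw(G) = 3.

3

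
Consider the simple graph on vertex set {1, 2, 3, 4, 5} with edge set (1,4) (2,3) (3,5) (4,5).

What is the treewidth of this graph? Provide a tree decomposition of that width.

Treewidth 1.
One such decomposition:
Bags: B1 = {1, 4}  B2 = {4, 5}  B3 = {3, 5}  B4 = {2, 3}
Tree: B1–B2, B2–B3, B3–B4

The largest bag has 2 vertices, giving width 1; this decomposition certifies tw(G) ≤ 1. G has an edge, so its treewidth is at least 1. Combining the bounds, tw(G) = 1.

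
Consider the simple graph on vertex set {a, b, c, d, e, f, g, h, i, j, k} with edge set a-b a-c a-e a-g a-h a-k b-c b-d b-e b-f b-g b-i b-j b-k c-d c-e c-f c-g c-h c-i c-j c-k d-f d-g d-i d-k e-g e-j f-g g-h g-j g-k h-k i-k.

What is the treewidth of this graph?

4

A width-4 tree decomposition is:
Bags: B1 = {a, c, g, h, k}  B2 = {a, b, c, g, k}  B3 = {a, b, c, e, g}  B4 = {b, c, d, g, k}  B5 = {b, c, d, i, k}  B6 = {b, c, d, f, g}  B7 = {b, c, e, g, j}
Tree: B1–B2, B2–B3, B2–B4, B4–B5, B4–B6, B3–B7
Each bag holds 5 vertices, so the decomposition has width 4, which upper-bounds the treewidth. Conversely, {a, c, g, h, k} is a clique of size 5, and the vertices of any clique must share a bag in every tree decomposition; so some bag has ≥ 5 vertices and tw(G) ≥ 4. Hence tw(G) = 4 exactly.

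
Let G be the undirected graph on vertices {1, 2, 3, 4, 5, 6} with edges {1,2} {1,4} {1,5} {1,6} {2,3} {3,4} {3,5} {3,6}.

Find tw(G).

A width-2 tree decomposition is:
Bags: B1 = {1, 3, 4}  B2 = {1, 3, 6}  B3 = {1, 3, 5}  B4 = {1, 2, 3}
Tree: B1–B2, B2–B3, B3–B4
Every bag has size at most 3, so the width is 3 − 1 = 2 and tw(G) ≤ 2. Since 4–1–6–3–4 is a cycle in G, G is not acyclic. Forests are exactly the graphs of treewidth ≤ 1, so tw(G) ≥ 2. The upper and lower bounds meet at 2, so that is the treewidth.

2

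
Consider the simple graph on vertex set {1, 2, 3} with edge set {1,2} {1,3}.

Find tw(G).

1

A width-1 tree decomposition is:
Bags: B1 = {1, 2}  B2 = {1, 3}
Tree: B1–B2
Each bag holds 2 vertices, so the decomposition has width 1, which upper-bounds the treewidth. Any graph with an edge has treewidth ≥ 1, and G has the edge 2–1. Hence tw(G) = 1 exactly.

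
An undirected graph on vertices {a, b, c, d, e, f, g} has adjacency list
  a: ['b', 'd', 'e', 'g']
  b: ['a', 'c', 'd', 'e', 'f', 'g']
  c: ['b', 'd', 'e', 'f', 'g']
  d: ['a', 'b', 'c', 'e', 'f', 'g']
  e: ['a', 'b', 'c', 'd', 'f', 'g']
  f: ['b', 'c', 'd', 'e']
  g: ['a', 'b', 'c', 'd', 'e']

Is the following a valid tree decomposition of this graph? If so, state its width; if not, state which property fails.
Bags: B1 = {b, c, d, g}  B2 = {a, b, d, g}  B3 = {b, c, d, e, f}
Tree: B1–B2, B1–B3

No — edge (e,g) lies in no bag.

A tree decomposition must satisfy three properties: every vertex lies in some bag; for every edge, both endpoints lie together in some bag; and for every vertex, the bags containing it form a connected subtree. Here edge (e,g) lies in no bag, so the decomposition is invalid.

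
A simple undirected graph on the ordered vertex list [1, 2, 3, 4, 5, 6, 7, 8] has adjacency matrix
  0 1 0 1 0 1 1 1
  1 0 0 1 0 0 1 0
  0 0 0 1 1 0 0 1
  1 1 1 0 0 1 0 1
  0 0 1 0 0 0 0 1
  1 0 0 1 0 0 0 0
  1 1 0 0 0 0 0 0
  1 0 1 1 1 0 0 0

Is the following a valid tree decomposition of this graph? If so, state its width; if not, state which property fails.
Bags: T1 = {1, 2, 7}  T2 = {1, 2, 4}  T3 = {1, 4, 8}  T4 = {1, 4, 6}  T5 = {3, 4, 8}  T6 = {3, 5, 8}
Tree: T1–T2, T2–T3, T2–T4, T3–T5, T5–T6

Vertex coverage: the bags together contain {1, 2, 3, 4, 5, 6, 7, 8}, the full vertex set. Edge coverage: each edge of G has both endpoints in at least one bag. Running intersection: for every vertex, the bags containing it form a connected subtree. All three properties hold, so this is a valid tree decomposition of width max|bag| − 1 = 2, and hence tw(G) ≤ 2.

Yes; width 2.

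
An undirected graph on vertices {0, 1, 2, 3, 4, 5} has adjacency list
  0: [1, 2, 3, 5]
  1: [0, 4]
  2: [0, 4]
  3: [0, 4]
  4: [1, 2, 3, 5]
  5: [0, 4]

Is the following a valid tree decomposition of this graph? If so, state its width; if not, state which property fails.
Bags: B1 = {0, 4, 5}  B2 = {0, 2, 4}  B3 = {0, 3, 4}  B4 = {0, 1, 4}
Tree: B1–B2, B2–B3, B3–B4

Yes; width 2.

Every vertex of G appears in some bag (union = {0, 1, 2, 3, 4, 5}); every edge is covered by a bag; and for each vertex v the set of bags containing v is connected in the bag tree. The decomposition is therefore valid. The largest bag has 3 vertices, so the width is 2.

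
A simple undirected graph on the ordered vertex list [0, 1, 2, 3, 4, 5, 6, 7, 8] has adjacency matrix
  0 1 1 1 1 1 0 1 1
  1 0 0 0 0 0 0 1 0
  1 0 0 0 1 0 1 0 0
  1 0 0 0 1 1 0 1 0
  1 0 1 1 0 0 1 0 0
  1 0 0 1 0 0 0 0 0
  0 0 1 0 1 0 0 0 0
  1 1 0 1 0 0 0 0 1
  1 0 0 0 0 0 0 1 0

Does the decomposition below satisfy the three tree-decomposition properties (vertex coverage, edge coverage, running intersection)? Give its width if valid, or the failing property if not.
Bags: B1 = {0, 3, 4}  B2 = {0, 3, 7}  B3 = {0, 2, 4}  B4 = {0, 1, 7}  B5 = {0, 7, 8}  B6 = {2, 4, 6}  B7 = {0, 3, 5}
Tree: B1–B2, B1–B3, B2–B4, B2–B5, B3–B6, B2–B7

Yes; width 2.

Every vertex of G appears in some bag (union = {0, 1, 2, 3, 4, 5, 6, 7, 8}); every edge is covered by a bag; and for each vertex v the set of bags containing v is connected in the bag tree. The decomposition is therefore valid. The largest bag has 3 vertices, so the width is 2.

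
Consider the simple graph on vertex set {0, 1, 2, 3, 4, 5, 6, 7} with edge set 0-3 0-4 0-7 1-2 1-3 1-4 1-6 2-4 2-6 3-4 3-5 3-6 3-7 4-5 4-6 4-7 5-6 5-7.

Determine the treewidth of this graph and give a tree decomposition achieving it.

The largest bag has 4 vertices, giving width 3; this decomposition certifies tw(G) ≤ 3. For the lower bound, the 4 vertices {1, 2, 4, 6} are pairwise adjacent, and any tree decomposition puts a clique entirely inside one bag — forcing width ≥ 3. The upper and lower bounds meet at 3, so that is the treewidth.

Treewidth 3.
One optimal decomposition is:
Bags: B1 = {3, 4, 5, 7}  B2 = {0, 3, 4, 7}  B3 = {3, 4, 5, 6}  B4 = {1, 3, 4, 6}  B5 = {1, 2, 4, 6}
Tree: B1–B2, B1–B3, B3–B4, B4–B5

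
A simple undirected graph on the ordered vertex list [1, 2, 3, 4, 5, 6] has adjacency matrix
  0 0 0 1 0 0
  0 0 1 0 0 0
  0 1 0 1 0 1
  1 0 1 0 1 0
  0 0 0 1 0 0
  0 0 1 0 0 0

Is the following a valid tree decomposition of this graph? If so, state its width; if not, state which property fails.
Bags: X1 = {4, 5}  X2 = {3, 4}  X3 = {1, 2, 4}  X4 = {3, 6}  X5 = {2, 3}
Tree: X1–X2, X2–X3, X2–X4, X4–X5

A tree decomposition must satisfy three properties: every vertex lies in some bag; for every edge, both endpoints lie together in some bag; and for every vertex, the bags containing it form a connected subtree. Here bags containing vertex 2 are not connected in the tree, so the decomposition is invalid.

No — bags containing vertex 2 are not connected in the tree.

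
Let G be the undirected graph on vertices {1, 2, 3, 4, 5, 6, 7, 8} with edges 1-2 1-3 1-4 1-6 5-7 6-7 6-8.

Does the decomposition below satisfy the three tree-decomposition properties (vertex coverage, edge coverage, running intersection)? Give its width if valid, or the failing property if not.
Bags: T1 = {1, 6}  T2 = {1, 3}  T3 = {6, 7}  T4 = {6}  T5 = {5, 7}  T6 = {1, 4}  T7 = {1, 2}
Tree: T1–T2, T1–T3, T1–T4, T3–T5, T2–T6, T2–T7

A tree decomposition must satisfy three properties: every vertex lies in some bag; for every edge, both endpoints lie together in some bag; and for every vertex, the bags containing it form a connected subtree. Here vertex 8 appears in no bag, so the decomposition is invalid.

No — vertex 8 appears in no bag.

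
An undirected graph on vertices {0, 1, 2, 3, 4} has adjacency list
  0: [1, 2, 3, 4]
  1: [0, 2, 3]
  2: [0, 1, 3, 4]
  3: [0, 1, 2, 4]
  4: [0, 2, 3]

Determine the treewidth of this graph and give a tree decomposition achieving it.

Every bag has size at most 4, so the width is 4 − 1 = 3 and tw(G) ≤ 3. Conversely, {0, 1, 2, 3} is a clique of size 4, and the vertices of any clique must share a bag in every tree decomposition; so some bag has ≥ 4 vertices and tw(G) ≥ 3. Therefore the treewidth is 3.

Treewidth 3.
One such decomposition:
Bags: B1 = {0, 1, 2, 3}  B2 = {0, 2, 3, 4}
Tree: B1–B2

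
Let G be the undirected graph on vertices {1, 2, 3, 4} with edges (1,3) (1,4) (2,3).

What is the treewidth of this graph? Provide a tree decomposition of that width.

Treewidth 1.
Bags: B1 = {1, 4}  B2 = {1, 3}  B3 = {2, 3}
Tree: B1–B2, B2–B3

The largest bag has 2 vertices, giving width 1; this decomposition certifies tw(G) ≤ 1. Since G has at least one edge (e.g. 4–1), it is not an edgeless graph, so tw(G) ≥ 1. Therefore the treewidth is 1.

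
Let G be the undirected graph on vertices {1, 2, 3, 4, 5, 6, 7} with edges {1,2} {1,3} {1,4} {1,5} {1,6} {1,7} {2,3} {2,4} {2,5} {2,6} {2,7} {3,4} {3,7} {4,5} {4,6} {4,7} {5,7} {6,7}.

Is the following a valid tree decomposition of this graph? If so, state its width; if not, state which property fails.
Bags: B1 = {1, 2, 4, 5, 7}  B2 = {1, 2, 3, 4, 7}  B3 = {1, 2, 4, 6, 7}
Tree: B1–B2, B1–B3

Checking the three conditions: (i) the bags cover all of {1, 2, 3, 4, 5, 6, 7}; (ii) for each edge, some bag contains both endpoints; (iii) the bags containing any fixed vertex form a subtree. All hold, so the decomposition is valid with width 5 − 1 = 4.

Yes; width 4.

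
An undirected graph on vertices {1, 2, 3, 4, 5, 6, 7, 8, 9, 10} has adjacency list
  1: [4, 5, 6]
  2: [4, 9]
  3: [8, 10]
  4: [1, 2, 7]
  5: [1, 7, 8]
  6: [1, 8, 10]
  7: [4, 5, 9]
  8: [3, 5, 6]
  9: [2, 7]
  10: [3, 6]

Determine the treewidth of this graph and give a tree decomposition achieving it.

Each bag holds 3 vertices, so the decomposition has width 2, which upper-bounds the treewidth. The edges 2–9–7–4–2 form a cycle, so G is not a tree and its treewidth is at least 2. Combining the bounds, tw(G) = 2.

Treewidth 2.
One optimal decomposition is:
Bags: B1 = {2, 4, 9}  B2 = {4, 7, 9}  B3 = {1, 4, 7}  B4 = {1, 5, 7}  B5 = {1, 5, 6}  B6 = {5, 6, 8}  B7 = {6, 8, 10}  B8 = {3, 8, 10}
Tree: B1–B2, B2–B3, B3–B4, B4–B5, B5–B6, B6–B7, B7–B8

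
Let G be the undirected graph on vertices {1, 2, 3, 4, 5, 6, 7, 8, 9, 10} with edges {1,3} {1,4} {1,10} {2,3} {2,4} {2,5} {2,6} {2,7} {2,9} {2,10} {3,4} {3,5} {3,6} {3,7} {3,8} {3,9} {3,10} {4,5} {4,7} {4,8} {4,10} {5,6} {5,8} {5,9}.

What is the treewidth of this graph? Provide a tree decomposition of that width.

The largest bag has 4 vertices, giving width 3; this decomposition certifies tw(G) ≤ 3. On the other hand G contains the 4-clique {3, 4, 5, 8}. A clique must lie in a single bag of any decomposition, so no decomposition can have width below 3. Combining the bounds, tw(G) = 3.

Treewidth 3.
One optimal decomposition is:
Bags: B1 = {2, 3, 4, 5}  B2 = {2, 3, 4, 10}  B3 = {2, 3, 4, 7}  B4 = {3, 4, 5, 8}  B5 = {1, 3, 4, 10}  B6 = {2, 3, 5, 9}  B7 = {2, 3, 5, 6}
Tree: B1–B2, B1–B3, B1–B4, B2–B5, B1–B6, B6–B7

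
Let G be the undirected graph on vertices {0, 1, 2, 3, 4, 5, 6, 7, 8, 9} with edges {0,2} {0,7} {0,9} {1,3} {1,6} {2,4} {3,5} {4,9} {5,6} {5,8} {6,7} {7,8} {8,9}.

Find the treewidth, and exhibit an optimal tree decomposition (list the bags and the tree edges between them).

Treewidth 2.
One such decomposition:
Bags: B1 = {2, 4, 9}  B2 = {0, 2, 9}  B3 = {0, 8, 9}  B4 = {0, 7, 8}  B5 = {5, 7, 8}  B6 = {5, 6, 7}  B7 = {3, 5, 6}  B8 = {1, 3, 6}
Tree: B1–B2, B2–B3, B3–B4, B4–B5, B5–B6, B6–B7, B7–B8

Each bag holds 3 vertices, so the decomposition has width 2, which upper-bounds the treewidth. The edges 4–2–0–9–4 form a cycle, so G is not a tree and its treewidth is at least 2. The upper and lower bounds meet at 2, so that is the treewidth.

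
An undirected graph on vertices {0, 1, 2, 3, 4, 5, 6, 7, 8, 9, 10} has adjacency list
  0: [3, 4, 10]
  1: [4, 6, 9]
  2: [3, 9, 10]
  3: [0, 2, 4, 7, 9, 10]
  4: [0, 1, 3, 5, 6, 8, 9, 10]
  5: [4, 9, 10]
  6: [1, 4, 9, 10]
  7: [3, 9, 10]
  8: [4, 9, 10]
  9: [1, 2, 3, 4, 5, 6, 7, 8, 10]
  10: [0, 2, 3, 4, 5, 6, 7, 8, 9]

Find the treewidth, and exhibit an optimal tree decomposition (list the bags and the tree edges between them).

The largest bag has 4 vertices, giving width 3; this decomposition certifies tw(G) ≤ 3. For the lower bound, the 4 vertices {0, 3, 4, 10} are pairwise adjacent, and any tree decomposition puts a clique entirely inside one bag — forcing width ≥ 3. Hence tw(G) = 3 exactly.

Treewidth 3.
One such decomposition:
Bags: B1 = {4, 5, 9, 10}  B2 = {4, 6, 9, 10}  B3 = {3, 4, 9, 10}  B4 = {4, 8, 9, 10}  B5 = {3, 7, 9, 10}  B6 = {1, 4, 6, 9}  B7 = {2, 3, 9, 10}  B8 = {0, 3, 4, 10}
Tree: B1–B2, B1–B3, B3–B4, B3–B5, B2–B6, B5–B7, B3–B8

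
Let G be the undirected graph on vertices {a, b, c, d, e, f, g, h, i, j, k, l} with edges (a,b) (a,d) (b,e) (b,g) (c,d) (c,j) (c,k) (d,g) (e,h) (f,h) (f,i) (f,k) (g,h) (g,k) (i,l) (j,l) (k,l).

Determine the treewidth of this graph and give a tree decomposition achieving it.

Every bag has size at most 4, so the width is 4 − 1 = 3 and tw(G) ≤ 3. For the lower bound: the 4 vertex sets {i,j,l}, {f}, {k}, {c,d,g,h} are disjoint, each induces a connected subgraph, and every pair is joined by at least one edge of G. Contracting each set to a single vertex therefore yields K_{4} as a minor, and since treewidth is minor-monotone, tw(G) ≥ tw(K_{4}) = 3. Hence tw(G) = 3 exactly.

Treewidth 3.
One such decomposition:
Bags: B1 = {f, i, j, l}  B2 = {f, j, k, l}  B3 = {c, f, j, k}  B4 = {c, f, h, k}  B5 = {c, g, h, k}  B6 = {c, d, g, h}  B7 = {d, e, g, h}  B8 = {b, d, e, g}  B9 = {a, b, d, e}
Tree: B1–B2, B2–B3, B3–B4, B4–B5, B5–B6, B6–B7, B7–B8, B8–B9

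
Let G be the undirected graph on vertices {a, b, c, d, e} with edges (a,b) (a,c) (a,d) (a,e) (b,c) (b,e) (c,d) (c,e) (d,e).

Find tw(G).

3

A width-3 tree decomposition is:
Bags: B1 = {a, c, d, e}  B2 = {a, b, c, e}
Tree: B1–B2
Each bag holds 4 vertices, so the decomposition has width 3, which upper-bounds the treewidth. On the other hand G contains the 4-clique {a, c, d, e}. A clique must lie in a single bag of any decomposition, so no decomposition can have width below 3. Hence tw(G) = 3 exactly.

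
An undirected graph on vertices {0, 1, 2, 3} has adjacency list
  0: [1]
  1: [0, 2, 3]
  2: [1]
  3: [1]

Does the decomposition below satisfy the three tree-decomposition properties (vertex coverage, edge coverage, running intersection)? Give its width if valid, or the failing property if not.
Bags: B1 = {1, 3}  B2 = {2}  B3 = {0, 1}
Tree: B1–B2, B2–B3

No — edge (1,2) lies in no bag.

A tree decomposition must satisfy three properties: every vertex lies in some bag; for every edge, both endpoints lie together in some bag; and for every vertex, the bags containing it form a connected subtree. Here edge (1,2) lies in no bag, so the decomposition is invalid.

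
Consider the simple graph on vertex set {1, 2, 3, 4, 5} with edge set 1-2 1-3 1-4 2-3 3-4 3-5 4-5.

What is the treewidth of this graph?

2

A width-2 tree decomposition is:
Bags: B1 = {1, 2, 3}  B2 = {1, 3, 4}  B3 = {3, 4, 5}
Tree: B1–B2, B2–B3
Every bag has size at most 3, so the width is 3 − 1 = 2 and tw(G) ≤ 2. For the lower bound, the 3 vertices {1, 2, 3} are pairwise adjacent, and any tree decomposition puts a clique entirely inside one bag — forcing width ≥ 2. Hence tw(G) = 2 exactly.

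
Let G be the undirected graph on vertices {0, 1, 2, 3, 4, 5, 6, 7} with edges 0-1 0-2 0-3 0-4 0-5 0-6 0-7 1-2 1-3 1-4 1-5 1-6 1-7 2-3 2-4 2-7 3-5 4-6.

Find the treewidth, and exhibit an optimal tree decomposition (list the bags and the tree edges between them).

Treewidth 3.
One optimal decomposition is:
Bags: B1 = {0, 1, 2, 3}  B2 = {0, 1, 2, 4}  B3 = {0, 1, 2, 7}  B4 = {0, 1, 4, 6}  B5 = {0, 1, 3, 5}
Tree: B1–B2, B1–B3, B2–B4, B1–B5

Each bag holds 4 vertices, so the decomposition has width 3, which upper-bounds the treewidth. For the lower bound, the 4 vertices {0, 1, 2, 3} are pairwise adjacent, and any tree decomposition puts a clique entirely inside one bag — forcing width ≥ 3. The upper and lower bounds meet at 3, so that is the treewidth.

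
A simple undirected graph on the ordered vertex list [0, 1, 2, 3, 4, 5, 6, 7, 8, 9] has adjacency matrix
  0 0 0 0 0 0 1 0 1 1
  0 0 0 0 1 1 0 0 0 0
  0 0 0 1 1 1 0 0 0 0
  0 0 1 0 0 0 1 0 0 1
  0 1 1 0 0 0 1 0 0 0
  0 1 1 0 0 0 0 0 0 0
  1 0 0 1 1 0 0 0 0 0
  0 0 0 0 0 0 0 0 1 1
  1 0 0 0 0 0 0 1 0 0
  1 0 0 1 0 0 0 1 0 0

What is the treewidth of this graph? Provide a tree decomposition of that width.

Treewidth 2.
One such decomposition:
Bags: B1 = {7, 8, 9}  B2 = {0, 8, 9}  B3 = {0, 3, 9}  B4 = {0, 3, 6}  B5 = {2, 3, 6}  B6 = {2, 4, 6}  B7 = {2, 4, 5}  B8 = {1, 4, 5}
Tree: B1–B2, B2–B3, B3–B4, B4–B5, B5–B6, B6–B7, B7–B8

The largest bag has 3 vertices, giving width 2; this decomposition certifies tw(G) ≤ 2. For the lower bound, G contains the cycle 7–8–0–9–7, so G is not a forest; only forests have treewidth ≤ 1, hence tw(G) ≥ 2. Combining the bounds, tw(G) = 2.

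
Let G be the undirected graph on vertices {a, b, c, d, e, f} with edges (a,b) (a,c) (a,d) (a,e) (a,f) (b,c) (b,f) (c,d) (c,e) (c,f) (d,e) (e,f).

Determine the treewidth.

A width-3 tree decomposition is:
Bags: B1 = {a, b, c, f}  B2 = {a, c, e, f}  B3 = {a, c, d, e}
Tree: B1–B2, B2–B3
The largest bag has 4 vertices, giving width 3; this decomposition certifies tw(G) ≤ 3. Conversely, {a, c, d, e} is a clique of size 4, and the vertices of any clique must share a bag in every tree decomposition; so some bag has ≥ 4 vertices and tw(G) ≥ 3. The upper and lower bounds meet at 3, so that is the treewidth.

3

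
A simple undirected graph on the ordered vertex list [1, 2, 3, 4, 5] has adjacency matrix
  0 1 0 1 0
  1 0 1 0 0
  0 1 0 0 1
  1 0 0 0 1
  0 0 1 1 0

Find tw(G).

A width-2 tree decomposition is:
Bags: B1 = {3, 4, 5}  B2 = {1, 3, 4}  B3 = {1, 2, 3}
Tree: B1–B2, B2–B3
The largest bag has 3 vertices, giving width 2; this decomposition certifies tw(G) ≤ 2. Since 3–5–4–1–2–3 is a cycle in G, G is not acyclic. Forests are exactly the graphs of treewidth ≤ 1, so tw(G) ≥ 2. Therefore the treewidth is 2.

2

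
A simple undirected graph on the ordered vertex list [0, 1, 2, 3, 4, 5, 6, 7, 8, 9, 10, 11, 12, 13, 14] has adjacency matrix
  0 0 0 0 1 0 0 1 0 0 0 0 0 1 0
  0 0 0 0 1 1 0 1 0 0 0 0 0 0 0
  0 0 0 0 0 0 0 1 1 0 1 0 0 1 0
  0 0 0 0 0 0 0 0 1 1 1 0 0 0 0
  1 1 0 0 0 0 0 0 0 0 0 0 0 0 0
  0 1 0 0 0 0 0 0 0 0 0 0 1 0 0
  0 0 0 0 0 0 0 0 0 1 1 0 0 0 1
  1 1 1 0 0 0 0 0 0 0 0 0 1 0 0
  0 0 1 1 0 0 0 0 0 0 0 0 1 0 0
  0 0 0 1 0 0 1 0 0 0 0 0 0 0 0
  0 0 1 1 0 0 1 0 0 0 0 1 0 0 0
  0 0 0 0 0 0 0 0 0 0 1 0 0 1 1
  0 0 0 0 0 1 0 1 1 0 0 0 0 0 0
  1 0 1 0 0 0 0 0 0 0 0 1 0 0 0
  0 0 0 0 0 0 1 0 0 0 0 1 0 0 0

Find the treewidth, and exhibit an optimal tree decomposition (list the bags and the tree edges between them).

The largest bag has 4 vertices, giving width 3; this decomposition certifies tw(G) ≤ 3. For the lower bound: the 4 vertex sets {1,4,5}, {0}, {7}, {2,8,12,13} are disjoint, each induces a connected subgraph, and every pair is joined by at least one edge of G. Contracting each set to a single vertex therefore yields K_{4} as a minor, and since treewidth is minor-monotone, tw(G) ≥ tw(K_{4}) = 3. Hence tw(G) = 3 exactly.

Treewidth 3.
One such decomposition:
Bags: B1 = {0, 1, 4, 5}  B2 = {0, 1, 5, 7}  B3 = {0, 5, 7, 12}  B4 = {0, 7, 12, 13}  B5 = {2, 7, 12, 13}  B6 = {2, 8, 12, 13}  B7 = {2, 8, 11, 13}  B8 = {2, 8, 10, 11}  B9 = {3, 8, 10, 11}  B10 = {3, 10, 11, 14}  B11 = {3, 6, 10, 14}  B12 = {3, 6, 9, 14}
Tree: B1–B2, B2–B3, B3–B4, B4–B5, B5–B6, B6–B7, B7–B8, B8–B9, B9–B10, B10–B11, B11–B12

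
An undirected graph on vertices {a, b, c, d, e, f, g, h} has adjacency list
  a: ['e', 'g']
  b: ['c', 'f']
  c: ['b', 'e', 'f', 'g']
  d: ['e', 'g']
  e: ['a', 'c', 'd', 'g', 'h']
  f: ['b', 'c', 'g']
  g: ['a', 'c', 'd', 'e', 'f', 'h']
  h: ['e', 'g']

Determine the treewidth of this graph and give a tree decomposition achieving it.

Treewidth 2.
One such decomposition:
Bags: B1 = {c, e, g}  B2 = {c, f, g}  B3 = {b, c, f}  B4 = {e, g, h}  B5 = {d, e, g}  B6 = {a, e, g}
Tree: B1–B2, B2–B3, B1–B4, B4–B5, B5–B6

Each bag holds 3 vertices, so the decomposition has width 2, which upper-bounds the treewidth. Conversely, {d, e, g} is a clique of size 3, and the vertices of any clique must share a bag in every tree decomposition; so some bag has ≥ 3 vertices and tw(G) ≥ 2. Combining the bounds, tw(G) = 2.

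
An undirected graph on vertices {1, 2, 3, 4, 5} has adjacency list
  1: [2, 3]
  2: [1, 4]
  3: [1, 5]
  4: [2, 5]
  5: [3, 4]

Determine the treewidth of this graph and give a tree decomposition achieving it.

Treewidth 2.
One such decomposition:
Bags: B1 = {1, 3, 5}  B2 = {1, 4, 5}  B3 = {1, 2, 4}
Tree: B1–B2, B2–B3

The largest bag has 3 vertices, giving width 2; this decomposition certifies tw(G) ≤ 2. The edges 1–3–5–4–2–1 form a cycle, so G is not a tree and its treewidth is at least 2. Combining the bounds, tw(G) = 2.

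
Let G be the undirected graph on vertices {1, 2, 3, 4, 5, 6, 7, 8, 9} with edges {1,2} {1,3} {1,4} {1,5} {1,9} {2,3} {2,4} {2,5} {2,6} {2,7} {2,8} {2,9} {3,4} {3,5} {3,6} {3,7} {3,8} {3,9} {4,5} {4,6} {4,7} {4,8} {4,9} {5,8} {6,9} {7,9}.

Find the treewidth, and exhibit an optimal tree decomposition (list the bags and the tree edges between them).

Treewidth 4.
One such decomposition:
Bags: B1 = {1, 2, 3, 4, 5}  B2 = {1, 2, 3, 4, 9}  B3 = {2, 3, 4, 5, 8}  B4 = {2, 3, 4, 7, 9}  B5 = {2, 3, 4, 6, 9}
Tree: B1–B2, B1–B3, B2–B4, B2–B5

Every bag has size at most 5, so the width is 5 − 1 = 4 and tw(G) ≤ 4. On the other hand G contains the 5-clique {2, 3, 4, 5, 8}. A clique must lie in a single bag of any decomposition, so no decomposition can have width below 4. Therefore the treewidth is 4.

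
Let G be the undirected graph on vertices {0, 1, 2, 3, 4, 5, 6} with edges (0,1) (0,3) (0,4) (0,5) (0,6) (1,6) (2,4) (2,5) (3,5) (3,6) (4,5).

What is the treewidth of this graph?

2

A width-2 tree decomposition is:
Bags: B1 = {0, 3, 5}  B2 = {0, 3, 6}  B3 = {0, 1, 6}  B4 = {0, 4, 5}  B5 = {2, 4, 5}
Tree: B1–B2, B2–B3, B1–B4, B4–B5
The largest bag has 3 vertices, giving width 2; this decomposition certifies tw(G) ≤ 2. For the lower bound, the 3 vertices {0, 1, 6} are pairwise adjacent, and any tree decomposition puts a clique entirely inside one bag — forcing width ≥ 2. Combining the bounds, tw(G) = 2.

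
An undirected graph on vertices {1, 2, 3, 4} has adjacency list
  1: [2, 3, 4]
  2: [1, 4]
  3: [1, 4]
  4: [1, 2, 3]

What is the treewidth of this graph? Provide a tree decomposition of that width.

Treewidth 2.
One such decomposition:
Bags: B1 = {1, 2, 4}  B2 = {1, 3, 4}
Tree: B1–B2

Every bag has size at most 3, so the width is 3 − 1 = 2 and tw(G) ≤ 2. For the lower bound, the 3 vertices {1, 2, 4} are pairwise adjacent, and any tree decomposition puts a clique entirely inside one bag — forcing width ≥ 2. Combining the bounds, tw(G) = 2.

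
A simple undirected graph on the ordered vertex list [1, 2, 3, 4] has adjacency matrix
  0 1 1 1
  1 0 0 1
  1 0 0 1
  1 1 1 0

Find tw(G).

2

A width-2 tree decomposition is:
Bags: B1 = {1, 2, 4}  B2 = {1, 3, 4}
Tree: B1–B2
The largest bag has 3 vertices, giving width 2; this decomposition certifies tw(G) ≤ 2. On the other hand G contains the 3-clique {1, 2, 4}. A clique must lie in a single bag of any decomposition, so no decomposition can have width below 2. The upper and lower bounds meet at 2, so that is the treewidth.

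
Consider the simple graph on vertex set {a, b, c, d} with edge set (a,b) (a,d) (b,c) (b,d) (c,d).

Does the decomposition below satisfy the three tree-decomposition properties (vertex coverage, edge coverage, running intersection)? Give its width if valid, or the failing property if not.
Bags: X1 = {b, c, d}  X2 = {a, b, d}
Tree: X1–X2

Vertex coverage: the bags together contain {a, b, c, d}, the full vertex set. Edge coverage: each edge of G has both endpoints in at least one bag. Running intersection: for every vertex, the bags containing it form a connected subtree. All three properties hold, so this is a valid tree decomposition of width max|bag| − 1 = 2, and hence tw(G) ≤ 2.

Yes; width 2.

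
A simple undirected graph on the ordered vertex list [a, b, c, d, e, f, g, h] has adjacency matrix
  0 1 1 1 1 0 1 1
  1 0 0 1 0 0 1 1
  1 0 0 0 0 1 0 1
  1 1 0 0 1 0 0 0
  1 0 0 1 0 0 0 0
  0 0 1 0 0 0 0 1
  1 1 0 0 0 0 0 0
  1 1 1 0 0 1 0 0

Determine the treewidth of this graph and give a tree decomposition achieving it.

Treewidth 2.
One such decomposition:
Bags: B1 = {a, b, h}  B2 = {a, b, g}  B3 = {a, b, d}  B4 = {a, c, h}  B5 = {a, d, e}  B6 = {c, f, h}
Tree: B1–B2, B1–B3, B1–B4, B3–B5, B4–B6

Each bag holds 3 vertices, so the decomposition has width 2, which upper-bounds the treewidth. For the lower bound, the 3 vertices {a, d, e} are pairwise adjacent, and any tree decomposition puts a clique entirely inside one bag — forcing width ≥ 2. The upper and lower bounds meet at 2, so that is the treewidth.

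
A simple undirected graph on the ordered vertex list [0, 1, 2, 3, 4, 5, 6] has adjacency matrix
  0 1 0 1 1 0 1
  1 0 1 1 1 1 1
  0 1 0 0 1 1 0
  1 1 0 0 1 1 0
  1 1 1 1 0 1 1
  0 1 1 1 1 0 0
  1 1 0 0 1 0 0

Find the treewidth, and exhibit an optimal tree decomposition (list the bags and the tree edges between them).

Treewidth 3.
One optimal decomposition is:
Bags: B1 = {1, 3, 4, 5}  B2 = {1, 2, 4, 5}  B3 = {0, 1, 3, 4}  B4 = {0, 1, 4, 6}
Tree: B1–B2, B1–B3, B3–B4

Every bag has size at most 4, so the width is 4 − 1 = 3 and tw(G) ≤ 3. On the other hand G contains the 4-clique {0, 1, 3, 4}. A clique must lie in a single bag of any decomposition, so no decomposition can have width below 3. Therefore the treewidth is 3.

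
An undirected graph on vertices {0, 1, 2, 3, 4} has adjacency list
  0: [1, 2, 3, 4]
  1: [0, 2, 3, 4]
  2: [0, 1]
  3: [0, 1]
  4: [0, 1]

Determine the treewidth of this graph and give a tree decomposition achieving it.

Treewidth 2.
One such decomposition:
Bags: B1 = {0, 1, 3}  B2 = {0, 1, 4}  B3 = {0, 1, 2}
Tree: B1–B2, B2–B3

Each bag holds 3 vertices, so the decomposition has width 2, which upper-bounds the treewidth. For the lower bound, the 3 vertices {0, 1, 2} are pairwise adjacent, and any tree decomposition puts a clique entirely inside one bag — forcing width ≥ 2. Combining the bounds, tw(G) = 2.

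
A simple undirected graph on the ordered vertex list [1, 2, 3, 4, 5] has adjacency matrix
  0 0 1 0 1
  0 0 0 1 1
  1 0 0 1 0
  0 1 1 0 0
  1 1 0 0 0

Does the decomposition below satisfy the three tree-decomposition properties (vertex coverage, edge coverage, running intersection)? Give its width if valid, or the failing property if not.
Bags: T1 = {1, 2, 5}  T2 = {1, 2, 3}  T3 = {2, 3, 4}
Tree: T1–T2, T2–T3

Vertex coverage: the bags together contain {1, 2, 3, 4, 5}, the full vertex set. Edge coverage: each edge of G has both endpoints in at least one bag. Running intersection: for every vertex, the bags containing it form a connected subtree. All three properties hold, so this is a valid tree decomposition of width max|bag| − 1 = 2, and hence tw(G) ≤ 2.

Yes; width 2.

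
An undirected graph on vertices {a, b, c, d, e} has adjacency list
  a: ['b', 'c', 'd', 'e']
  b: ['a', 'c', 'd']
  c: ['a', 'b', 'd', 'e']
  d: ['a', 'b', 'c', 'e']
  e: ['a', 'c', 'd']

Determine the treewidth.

3

A width-3 tree decomposition is:
Bags: B1 = {a, b, c, d}  B2 = {a, c, d, e}
Tree: B1–B2
Every bag has size at most 4, so the width is 4 − 1 = 3 and tw(G) ≤ 3. Conversely, {a, c, d, e} is a clique of size 4, and the vertices of any clique must share a bag in every tree decomposition; so some bag has ≥ 4 vertices and tw(G) ≥ 3. Combining the bounds, tw(G) = 3.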